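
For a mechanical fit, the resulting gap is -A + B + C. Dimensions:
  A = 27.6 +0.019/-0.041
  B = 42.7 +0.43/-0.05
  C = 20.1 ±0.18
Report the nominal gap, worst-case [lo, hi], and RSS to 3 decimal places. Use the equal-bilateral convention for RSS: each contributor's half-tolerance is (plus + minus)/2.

nominal=35.200 wc=[34.951,35.851] rss=0.301

Stack each dimension's contribution:
  -A: nom -27.600 → Σnom=-27.600; wc +0.041/-0.019 → slack +0.041/-0.019; half-tol=0.030, Σhalf²=0.000900
  +B: nom +42.700 → Σnom=15.100; wc +0.430/-0.050 → slack +0.471/-0.069; half-tol=0.240, Σhalf²=0.058500
  +C: nom +20.100 → Σnom=35.200; wc +0.180/-0.180 → slack +0.651/-0.249; half-tol=0.180, Σhalf²=0.090900
Nominal = 35.200. Worst-case = [35.200 - 0.249, 35.200 + 0.651] = [34.951, 35.851]. RSS = √0.090900 = 0.301.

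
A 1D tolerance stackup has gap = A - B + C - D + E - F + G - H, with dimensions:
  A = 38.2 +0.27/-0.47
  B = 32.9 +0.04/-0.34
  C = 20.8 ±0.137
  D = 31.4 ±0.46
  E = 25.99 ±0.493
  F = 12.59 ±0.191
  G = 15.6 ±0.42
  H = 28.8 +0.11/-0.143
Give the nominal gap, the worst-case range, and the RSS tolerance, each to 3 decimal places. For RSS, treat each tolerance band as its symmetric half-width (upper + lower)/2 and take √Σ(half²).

Stack each dimension's contribution:
  +A: nom +38.200 → Σnom=38.200; wc +0.270/-0.470 → slack +0.270/-0.470; half-tol=0.370, Σhalf²=0.136900
  -B: nom -32.900 → Σnom=5.300; wc +0.340/-0.040 → slack +0.610/-0.510; half-tol=0.190, Σhalf²=0.173000
  +C: nom +20.800 → Σnom=26.100; wc +0.137/-0.137 → slack +0.747/-0.647; half-tol=0.137, Σhalf²=0.191769
  -D: nom -31.400 → Σnom=-5.300; wc +0.460/-0.460 → slack +1.207/-1.107; half-tol=0.460, Σhalf²=0.403369
  +E: nom +25.990 → Σnom=20.690; wc +0.493/-0.493 → slack +1.700/-1.600; half-tol=0.493, Σhalf²=0.646418
  -F: nom -12.590 → Σnom=8.100; wc +0.191/-0.191 → slack +1.891/-1.791; half-tol=0.191, Σhalf²=0.682899
  +G: nom +15.600 → Σnom=23.700; wc +0.420/-0.420 → slack +2.311/-2.211; half-tol=0.420, Σhalf²=0.859299
  -H: nom -28.800 → Σnom=-5.100; wc +0.143/-0.110 → slack +2.454/-2.321; half-tol=0.127, Σhalf²=0.875301
Nominal = -5.100. Worst-case = [-5.100 - 2.321, -5.100 + 2.454] = [-7.421, -2.646]. RSS = √0.875301 = 0.936.

nominal=-5.100 wc=[-7.421,-2.646] rss=0.936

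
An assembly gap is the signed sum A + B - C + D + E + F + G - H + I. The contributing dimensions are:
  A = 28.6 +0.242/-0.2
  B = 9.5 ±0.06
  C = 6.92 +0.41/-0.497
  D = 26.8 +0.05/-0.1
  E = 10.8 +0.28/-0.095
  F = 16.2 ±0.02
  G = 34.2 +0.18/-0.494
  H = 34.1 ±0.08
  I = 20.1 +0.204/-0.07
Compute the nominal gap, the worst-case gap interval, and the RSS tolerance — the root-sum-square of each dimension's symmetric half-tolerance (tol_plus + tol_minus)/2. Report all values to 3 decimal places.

nominal=105.180 wc=[103.651,106.793] rss=0.662

Stack each dimension's contribution:
  +A: nom +28.600 → Σnom=28.600; wc +0.242/-0.200 → slack +0.242/-0.200; half-tol=0.221, Σhalf²=0.048841
  +B: nom +9.500 → Σnom=38.100; wc +0.060/-0.060 → slack +0.302/-0.260; half-tol=0.060, Σhalf²=0.052441
  -C: nom -6.920 → Σnom=31.180; wc +0.497/-0.410 → slack +0.799/-0.670; half-tol=0.454, Σhalf²=0.258103
  +D: nom +26.800 → Σnom=57.980; wc +0.050/-0.100 → slack +0.849/-0.770; half-tol=0.075, Σhalf²=0.263728
  +E: nom +10.800 → Σnom=68.780; wc +0.280/-0.095 → slack +1.129/-0.865; half-tol=0.188, Σhalf²=0.298884
  +F: nom +16.200 → Σnom=84.980; wc +0.020/-0.020 → slack +1.149/-0.885; half-tol=0.020, Σhalf²=0.299285
  +G: nom +34.200 → Σnom=119.180; wc +0.180/-0.494 → slack +1.329/-1.379; half-tol=0.337, Σhalf²=0.412853
  -H: nom -34.100 → Σnom=85.080; wc +0.080/-0.080 → slack +1.409/-1.459; half-tol=0.080, Σhalf²=0.419254
  +I: nom +20.100 → Σnom=105.180; wc +0.204/-0.070 → slack +1.613/-1.529; half-tol=0.137, Σhalf²=0.438022
Nominal = 105.180. Worst-case = [105.180 - 1.529, 105.180 + 1.613] = [103.651, 106.793]. RSS = √0.438022 = 0.662.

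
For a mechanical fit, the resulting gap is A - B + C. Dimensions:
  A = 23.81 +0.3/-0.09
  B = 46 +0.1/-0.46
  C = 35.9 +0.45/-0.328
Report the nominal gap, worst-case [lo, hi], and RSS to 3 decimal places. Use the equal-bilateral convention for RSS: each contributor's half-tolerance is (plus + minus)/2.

Stack each dimension's contribution:
  +A: nom +23.810 → Σnom=23.810; wc +0.300/-0.090 → slack +0.300/-0.090; half-tol=0.195, Σhalf²=0.038025
  -B: nom -46.000 → Σnom=-22.190; wc +0.460/-0.100 → slack +0.760/-0.190; half-tol=0.280, Σhalf²=0.116425
  +C: nom +35.900 → Σnom=13.710; wc +0.450/-0.328 → slack +1.210/-0.518; half-tol=0.389, Σhalf²=0.267746
Nominal = 13.710. Worst-case = [13.710 - 0.518, 13.710 + 1.210] = [13.192, 14.920]. RSS = √0.267746 = 0.517.

nominal=13.710 wc=[13.192,14.920] rss=0.517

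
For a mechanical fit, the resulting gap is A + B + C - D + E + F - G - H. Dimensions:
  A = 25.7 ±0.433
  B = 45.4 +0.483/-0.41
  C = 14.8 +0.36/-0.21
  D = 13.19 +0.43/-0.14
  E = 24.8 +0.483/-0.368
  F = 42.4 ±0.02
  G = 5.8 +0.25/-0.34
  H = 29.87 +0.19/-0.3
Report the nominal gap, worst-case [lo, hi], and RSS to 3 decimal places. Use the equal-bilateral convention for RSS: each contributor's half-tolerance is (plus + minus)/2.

Stack each dimension's contribution:
  +A: nom +25.700 → Σnom=25.700; wc +0.433/-0.433 → slack +0.433/-0.433; half-tol=0.433, Σhalf²=0.187489
  +B: nom +45.400 → Σnom=71.100; wc +0.483/-0.410 → slack +0.916/-0.843; half-tol=0.447, Σhalf²=0.386851
  +C: nom +14.800 → Σnom=85.900; wc +0.360/-0.210 → slack +1.276/-1.053; half-tol=0.285, Σhalf²=0.468076
  -D: nom -13.190 → Σnom=72.710; wc +0.140/-0.430 → slack +1.416/-1.483; half-tol=0.285, Σhalf²=0.549301
  +E: nom +24.800 → Σnom=97.510; wc +0.483/-0.368 → slack +1.899/-1.851; half-tol=0.425, Σhalf²=0.730351
  +F: nom +42.400 → Σnom=139.910; wc +0.020/-0.020 → slack +1.919/-1.871; half-tol=0.020, Σhalf²=0.730751
  -G: nom -5.800 → Σnom=134.110; wc +0.340/-0.250 → slack +2.259/-2.121; half-tol=0.295, Σhalf²=0.817776
  -H: nom -29.870 → Σnom=104.240; wc +0.300/-0.190 → slack +2.559/-2.311; half-tol=0.245, Σhalf²=0.877801
Nominal = 104.240. Worst-case = [104.240 - 2.311, 104.240 + 2.559] = [101.929, 106.799]. RSS = √0.877801 = 0.937.

nominal=104.240 wc=[101.929,106.799] rss=0.937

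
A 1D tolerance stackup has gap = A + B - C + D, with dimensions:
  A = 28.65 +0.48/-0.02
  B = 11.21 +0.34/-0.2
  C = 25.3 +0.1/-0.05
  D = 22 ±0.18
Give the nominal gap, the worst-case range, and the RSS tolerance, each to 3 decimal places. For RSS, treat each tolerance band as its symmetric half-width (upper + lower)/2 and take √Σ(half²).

Stack each dimension's contribution:
  +A: nom +28.650 → Σnom=28.650; wc +0.480/-0.020 → slack +0.480/-0.020; half-tol=0.250, Σhalf²=0.062500
  +B: nom +11.210 → Σnom=39.860; wc +0.340/-0.200 → slack +0.820/-0.220; half-tol=0.270, Σhalf²=0.135400
  -C: nom -25.300 → Σnom=14.560; wc +0.050/-0.100 → slack +0.870/-0.320; half-tol=0.075, Σhalf²=0.141025
  +D: nom +22.000 → Σnom=36.560; wc +0.180/-0.180 → slack +1.050/-0.500; half-tol=0.180, Σhalf²=0.173425
Nominal = 36.560. Worst-case = [36.560 - 0.500, 36.560 + 1.050] = [36.060, 37.610]. RSS = √0.173425 = 0.416.

nominal=36.560 wc=[36.060,37.610] rss=0.416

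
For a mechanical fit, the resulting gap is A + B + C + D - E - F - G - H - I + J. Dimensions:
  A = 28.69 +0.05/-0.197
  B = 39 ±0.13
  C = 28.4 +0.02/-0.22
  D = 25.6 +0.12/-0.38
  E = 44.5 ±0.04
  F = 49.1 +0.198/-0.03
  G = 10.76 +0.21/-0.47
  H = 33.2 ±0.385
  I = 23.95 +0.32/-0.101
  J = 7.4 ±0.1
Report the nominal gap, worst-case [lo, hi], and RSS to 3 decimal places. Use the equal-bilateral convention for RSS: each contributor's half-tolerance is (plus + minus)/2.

Stack each dimension's contribution:
  +A: nom +28.690 → Σnom=28.690; wc +0.050/-0.197 → slack +0.050/-0.197; half-tol=0.123, Σhalf²=0.015252
  +B: nom +39.000 → Σnom=67.690; wc +0.130/-0.130 → slack +0.180/-0.327; half-tol=0.130, Σhalf²=0.032152
  +C: nom +28.400 → Σnom=96.090; wc +0.020/-0.220 → slack +0.200/-0.547; half-tol=0.120, Σhalf²=0.046552
  +D: nom +25.600 → Σnom=121.690; wc +0.120/-0.380 → slack +0.320/-0.927; half-tol=0.250, Σhalf²=0.109052
  -E: nom -44.500 → Σnom=77.190; wc +0.040/-0.040 → slack +0.360/-0.967; half-tol=0.040, Σhalf²=0.110652
  -F: nom -49.100 → Σnom=28.090; wc +0.030/-0.198 → slack +0.390/-1.165; half-tol=0.114, Σhalf²=0.123648
  -G: nom -10.760 → Σnom=17.330; wc +0.470/-0.210 → slack +0.860/-1.375; half-tol=0.340, Σhalf²=0.239248
  -H: nom -33.200 → Σnom=-15.870; wc +0.385/-0.385 → slack +1.245/-1.760; half-tol=0.385, Σhalf²=0.387473
  -I: nom -23.950 → Σnom=-39.820; wc +0.101/-0.320 → slack +1.346/-2.080; half-tol=0.211, Σhalf²=0.431783
  +J: nom +7.400 → Σnom=-32.420; wc +0.100/-0.100 → slack +1.446/-2.180; half-tol=0.100, Σhalf²=0.441783
Nominal = -32.420. Worst-case = [-32.420 - 2.180, -32.420 + 1.446] = [-34.600, -30.974]. RSS = √0.441783 = 0.665.

nominal=-32.420 wc=[-34.600,-30.974] rss=0.665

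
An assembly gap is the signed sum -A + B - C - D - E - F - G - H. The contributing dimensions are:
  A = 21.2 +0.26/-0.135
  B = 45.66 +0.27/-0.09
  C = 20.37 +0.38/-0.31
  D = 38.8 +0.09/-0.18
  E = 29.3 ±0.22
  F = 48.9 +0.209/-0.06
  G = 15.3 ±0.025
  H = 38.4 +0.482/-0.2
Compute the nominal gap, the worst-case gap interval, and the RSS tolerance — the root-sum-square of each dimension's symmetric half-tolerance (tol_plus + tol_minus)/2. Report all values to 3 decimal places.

nominal=-166.610 wc=[-168.366,-165.210] rss=0.626

Stack each dimension's contribution:
  -A: nom -21.200 → Σnom=-21.200; wc +0.135/-0.260 → slack +0.135/-0.260; half-tol=0.198, Σhalf²=0.039006
  +B: nom +45.660 → Σnom=24.460; wc +0.270/-0.090 → slack +0.405/-0.350; half-tol=0.180, Σhalf²=0.071406
  -C: nom -20.370 → Σnom=4.090; wc +0.310/-0.380 → slack +0.715/-0.730; half-tol=0.345, Σhalf²=0.190431
  -D: nom -38.800 → Σnom=-34.710; wc +0.180/-0.090 → slack +0.895/-0.820; half-tol=0.135, Σhalf²=0.208656
  -E: nom -29.300 → Σnom=-64.010; wc +0.220/-0.220 → slack +1.115/-1.040; half-tol=0.220, Σhalf²=0.257056
  -F: nom -48.900 → Σnom=-112.910; wc +0.060/-0.209 → slack +1.175/-1.249; half-tol=0.135, Σhalf²=0.275146
  -G: nom -15.300 → Σnom=-128.210; wc +0.025/-0.025 → slack +1.200/-1.274; half-tol=0.025, Σhalf²=0.275771
  -H: nom -38.400 → Σnom=-166.610; wc +0.200/-0.482 → slack +1.400/-1.756; half-tol=0.341, Σhalf²=0.392052
Nominal = -166.610. Worst-case = [-166.610 - 1.756, -166.610 + 1.400] = [-168.366, -165.210]. RSS = √0.392052 = 0.626.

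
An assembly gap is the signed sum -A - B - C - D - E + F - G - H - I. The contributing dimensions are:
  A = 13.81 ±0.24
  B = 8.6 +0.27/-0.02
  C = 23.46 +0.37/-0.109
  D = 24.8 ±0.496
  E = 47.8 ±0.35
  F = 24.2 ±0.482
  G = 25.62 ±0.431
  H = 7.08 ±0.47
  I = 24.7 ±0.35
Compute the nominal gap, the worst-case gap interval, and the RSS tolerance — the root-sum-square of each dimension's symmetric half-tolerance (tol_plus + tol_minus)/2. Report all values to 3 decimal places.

nominal=-151.670 wc=[-155.129,-148.722] rss=1.125

Stack each dimension's contribution:
  -A: nom -13.810 → Σnom=-13.810; wc +0.240/-0.240 → slack +0.240/-0.240; half-tol=0.240, Σhalf²=0.057600
  -B: nom -8.600 → Σnom=-22.410; wc +0.020/-0.270 → slack +0.260/-0.510; half-tol=0.145, Σhalf²=0.078625
  -C: nom -23.460 → Σnom=-45.870; wc +0.109/-0.370 → slack +0.369/-0.880; half-tol=0.239, Σhalf²=0.135985
  -D: nom -24.800 → Σnom=-70.670; wc +0.496/-0.496 → slack +0.865/-1.376; half-tol=0.496, Σhalf²=0.382001
  -E: nom -47.800 → Σnom=-118.470; wc +0.350/-0.350 → slack +1.215/-1.726; half-tol=0.350, Σhalf²=0.504501
  +F: nom +24.200 → Σnom=-94.270; wc +0.482/-0.482 → slack +1.697/-2.208; half-tol=0.482, Σhalf²=0.736825
  -G: nom -25.620 → Σnom=-119.890; wc +0.431/-0.431 → slack +2.128/-2.639; half-tol=0.431, Σhalf²=0.922586
  -H: nom -7.080 → Σnom=-126.970; wc +0.470/-0.470 → slack +2.598/-3.109; half-tol=0.470, Σhalf²=1.143486
  -I: nom -24.700 → Σnom=-151.670; wc +0.350/-0.350 → slack +2.948/-3.459; half-tol=0.350, Σhalf²=1.265986
Nominal = -151.670. Worst-case = [-151.670 - 3.459, -151.670 + 2.948] = [-155.129, -148.722]. RSS = √1.265986 = 1.125.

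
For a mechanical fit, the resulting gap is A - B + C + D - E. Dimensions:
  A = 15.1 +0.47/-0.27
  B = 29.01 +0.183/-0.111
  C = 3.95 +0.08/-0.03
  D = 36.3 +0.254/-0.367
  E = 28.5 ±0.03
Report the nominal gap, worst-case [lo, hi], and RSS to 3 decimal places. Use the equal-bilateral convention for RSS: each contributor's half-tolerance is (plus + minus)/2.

Stack each dimension's contribution:
  +A: nom +15.100 → Σnom=15.100; wc +0.470/-0.270 → slack +0.470/-0.270; half-tol=0.370, Σhalf²=0.136900
  -B: nom -29.010 → Σnom=-13.910; wc +0.111/-0.183 → slack +0.581/-0.453; half-tol=0.147, Σhalf²=0.158509
  +C: nom +3.950 → Σnom=-9.960; wc +0.080/-0.030 → slack +0.661/-0.483; half-tol=0.055, Σhalf²=0.161534
  +D: nom +36.300 → Σnom=26.340; wc +0.254/-0.367 → slack +0.915/-0.850; half-tol=0.310, Σhalf²=0.257944
  -E: nom -28.500 → Σnom=-2.160; wc +0.030/-0.030 → slack +0.945/-0.880; half-tol=0.030, Σhalf²=0.258844
Nominal = -2.160. Worst-case = [-2.160 - 0.880, -2.160 + 0.945] = [-3.040, -1.215]. RSS = √0.258844 = 0.509.

nominal=-2.160 wc=[-3.040,-1.215] rss=0.509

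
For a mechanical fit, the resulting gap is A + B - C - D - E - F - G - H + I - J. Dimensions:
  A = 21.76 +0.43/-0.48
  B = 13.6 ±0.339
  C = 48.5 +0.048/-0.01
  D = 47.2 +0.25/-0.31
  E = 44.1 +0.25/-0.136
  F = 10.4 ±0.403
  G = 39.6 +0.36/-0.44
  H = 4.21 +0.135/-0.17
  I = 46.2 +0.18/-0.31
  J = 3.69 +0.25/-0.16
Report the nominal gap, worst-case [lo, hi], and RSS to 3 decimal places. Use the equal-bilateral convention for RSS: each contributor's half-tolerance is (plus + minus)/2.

Stack each dimension's contribution:
  +A: nom +21.760 → Σnom=21.760; wc +0.430/-0.480 → slack +0.430/-0.480; half-tol=0.455, Σhalf²=0.207025
  +B: nom +13.600 → Σnom=35.360; wc +0.339/-0.339 → slack +0.769/-0.819; half-tol=0.339, Σhalf²=0.321946
  -C: nom -48.500 → Σnom=-13.140; wc +0.010/-0.048 → slack +0.779/-0.867; half-tol=0.029, Σhalf²=0.322787
  -D: nom -47.200 → Σnom=-60.340; wc +0.310/-0.250 → slack +1.089/-1.117; half-tol=0.280, Σhalf²=0.401187
  -E: nom -44.100 → Σnom=-104.440; wc +0.136/-0.250 → slack +1.225/-1.367; half-tol=0.193, Σhalf²=0.438436
  -F: nom -10.400 → Σnom=-114.840; wc +0.403/-0.403 → slack +1.628/-1.770; half-tol=0.403, Σhalf²=0.600845
  -G: nom -39.600 → Σnom=-154.440; wc +0.440/-0.360 → slack +2.068/-2.130; half-tol=0.400, Σhalf²=0.760845
  -H: nom -4.210 → Σnom=-158.650; wc +0.170/-0.135 → slack +2.238/-2.265; half-tol=0.153, Σhalf²=0.784101
  +I: nom +46.200 → Σnom=-112.450; wc +0.180/-0.310 → slack +2.418/-2.575; half-tol=0.245, Σhalf²=0.844126
  -J: nom -3.690 → Σnom=-116.140; wc +0.160/-0.250 → slack +2.578/-2.825; half-tol=0.205, Σhalf²=0.886151
Nominal = -116.140. Worst-case = [-116.140 - 2.825, -116.140 + 2.578] = [-118.965, -113.562]. RSS = √0.886151 = 0.941.

nominal=-116.140 wc=[-118.965,-113.562] rss=0.941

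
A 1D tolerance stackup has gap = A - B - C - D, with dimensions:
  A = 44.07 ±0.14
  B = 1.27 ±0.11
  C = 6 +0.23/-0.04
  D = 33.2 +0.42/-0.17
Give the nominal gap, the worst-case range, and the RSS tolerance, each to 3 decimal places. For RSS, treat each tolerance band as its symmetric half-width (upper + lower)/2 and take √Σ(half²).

Stack each dimension's contribution:
  +A: nom +44.070 → Σnom=44.070; wc +0.140/-0.140 → slack +0.140/-0.140; half-tol=0.140, Σhalf²=0.019600
  -B: nom -1.270 → Σnom=42.800; wc +0.110/-0.110 → slack +0.250/-0.250; half-tol=0.110, Σhalf²=0.031700
  -C: nom -6.000 → Σnom=36.800; wc +0.040/-0.230 → slack +0.290/-0.480; half-tol=0.135, Σhalf²=0.049925
  -D: nom -33.200 → Σnom=3.600; wc +0.170/-0.420 → slack +0.460/-0.900; half-tol=0.295, Σhalf²=0.136950
Nominal = 3.600. Worst-case = [3.600 - 0.900, 3.600 + 0.460] = [2.700, 4.060]. RSS = √0.136950 = 0.370.

nominal=3.600 wc=[2.700,4.060] rss=0.370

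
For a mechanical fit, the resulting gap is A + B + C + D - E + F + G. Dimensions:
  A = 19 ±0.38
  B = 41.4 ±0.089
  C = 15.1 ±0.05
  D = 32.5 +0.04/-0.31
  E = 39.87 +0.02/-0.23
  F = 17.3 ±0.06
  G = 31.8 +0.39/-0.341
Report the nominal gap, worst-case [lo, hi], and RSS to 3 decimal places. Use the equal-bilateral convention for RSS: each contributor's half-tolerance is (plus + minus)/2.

nominal=117.230 wc=[115.980,118.469] rss=0.582

Stack each dimension's contribution:
  +A: nom +19.000 → Σnom=19.000; wc +0.380/-0.380 → slack +0.380/-0.380; half-tol=0.380, Σhalf²=0.144400
  +B: nom +41.400 → Σnom=60.400; wc +0.089/-0.089 → slack +0.469/-0.469; half-tol=0.089, Σhalf²=0.152321
  +C: nom +15.100 → Σnom=75.500; wc +0.050/-0.050 → slack +0.519/-0.519; half-tol=0.050, Σhalf²=0.154821
  +D: nom +32.500 → Σnom=108.000; wc +0.040/-0.310 → slack +0.559/-0.829; half-tol=0.175, Σhalf²=0.185446
  -E: nom -39.870 → Σnom=68.130; wc +0.230/-0.020 → slack +0.789/-0.849; half-tol=0.125, Σhalf²=0.201071
  +F: nom +17.300 → Σnom=85.430; wc +0.060/-0.060 → slack +0.849/-0.909; half-tol=0.060, Σhalf²=0.204671
  +G: nom +31.800 → Σnom=117.230; wc +0.390/-0.341 → slack +1.239/-1.250; half-tol=0.366, Σhalf²=0.338261
Nominal = 117.230. Worst-case = [117.230 - 1.250, 117.230 + 1.239] = [115.980, 118.469]. RSS = √0.338261 = 0.582.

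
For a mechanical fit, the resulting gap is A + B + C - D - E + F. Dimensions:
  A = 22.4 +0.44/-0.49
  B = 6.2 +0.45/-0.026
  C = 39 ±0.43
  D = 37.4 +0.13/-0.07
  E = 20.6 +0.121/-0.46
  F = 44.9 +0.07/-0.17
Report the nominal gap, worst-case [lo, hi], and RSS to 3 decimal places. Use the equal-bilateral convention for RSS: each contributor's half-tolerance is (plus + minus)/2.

Stack each dimension's contribution:
  +A: nom +22.400 → Σnom=22.400; wc +0.440/-0.490 → slack +0.440/-0.490; half-tol=0.465, Σhalf²=0.216225
  +B: nom +6.200 → Σnom=28.600; wc +0.450/-0.026 → slack +0.890/-0.516; half-tol=0.238, Σhalf²=0.272869
  +C: nom +39.000 → Σnom=67.600; wc +0.430/-0.430 → slack +1.320/-0.946; half-tol=0.430, Σhalf²=0.457769
  -D: nom -37.400 → Σnom=30.200; wc +0.070/-0.130 → slack +1.390/-1.076; half-tol=0.100, Σhalf²=0.467769
  -E: nom -20.600 → Σnom=9.600; wc +0.460/-0.121 → slack +1.850/-1.197; half-tol=0.290, Σhalf²=0.552159
  +F: nom +44.900 → Σnom=54.500; wc +0.070/-0.170 → slack +1.920/-1.367; half-tol=0.120, Σhalf²=0.566559
Nominal = 54.500. Worst-case = [54.500 - 1.367, 54.500 + 1.920] = [53.133, 56.420]. RSS = √0.566559 = 0.753.

nominal=54.500 wc=[53.133,56.420] rss=0.753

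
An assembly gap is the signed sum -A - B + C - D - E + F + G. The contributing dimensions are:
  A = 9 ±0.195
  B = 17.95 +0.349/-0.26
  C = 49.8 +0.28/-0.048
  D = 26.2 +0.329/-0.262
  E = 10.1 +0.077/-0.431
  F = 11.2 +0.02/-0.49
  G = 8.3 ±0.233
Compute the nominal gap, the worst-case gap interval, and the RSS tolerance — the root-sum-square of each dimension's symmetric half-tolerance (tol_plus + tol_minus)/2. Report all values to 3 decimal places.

nominal=6.050 wc=[4.329,7.731] rss=0.655

Stack each dimension's contribution:
  -A: nom -9.000 → Σnom=-9.000; wc +0.195/-0.195 → slack +0.195/-0.195; half-tol=0.195, Σhalf²=0.038025
  -B: nom -17.950 → Σnom=-26.950; wc +0.260/-0.349 → slack +0.455/-0.544; half-tol=0.304, Σhalf²=0.130745
  +C: nom +49.800 → Σnom=22.850; wc +0.280/-0.048 → slack +0.735/-0.592; half-tol=0.164, Σhalf²=0.157641
  -D: nom -26.200 → Σnom=-3.350; wc +0.262/-0.329 → slack +0.997/-0.921; half-tol=0.295, Σhalf²=0.244961
  -E: nom -10.100 → Σnom=-13.450; wc +0.431/-0.077 → slack +1.428/-0.998; half-tol=0.254, Σhalf²=0.309477
  +F: nom +11.200 → Σnom=-2.250; wc +0.020/-0.490 → slack +1.448/-1.488; half-tol=0.255, Σhalf²=0.374502
  +G: nom +8.300 → Σnom=6.050; wc +0.233/-0.233 → slack +1.681/-1.721; half-tol=0.233, Σhalf²=0.428791
Nominal = 6.050. Worst-case = [6.050 - 1.721, 6.050 + 1.681] = [4.329, 7.731]. RSS = √0.428791 = 0.655.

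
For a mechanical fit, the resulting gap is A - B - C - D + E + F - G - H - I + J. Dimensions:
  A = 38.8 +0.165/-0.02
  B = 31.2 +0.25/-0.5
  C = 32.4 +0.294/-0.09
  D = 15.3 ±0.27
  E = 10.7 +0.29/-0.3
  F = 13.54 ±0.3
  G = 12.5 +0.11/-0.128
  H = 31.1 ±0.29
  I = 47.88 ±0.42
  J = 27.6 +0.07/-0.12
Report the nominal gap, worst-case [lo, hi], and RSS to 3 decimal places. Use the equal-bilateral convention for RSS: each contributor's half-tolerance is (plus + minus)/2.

Stack each dimension's contribution:
  +A: nom +38.800 → Σnom=38.800; wc +0.165/-0.020 → slack +0.165/-0.020; half-tol=0.092, Σhalf²=0.008556
  -B: nom -31.200 → Σnom=7.600; wc +0.500/-0.250 → slack +0.665/-0.270; half-tol=0.375, Σhalf²=0.149181
  -C: nom -32.400 → Σnom=-24.800; wc +0.090/-0.294 → slack +0.755/-0.564; half-tol=0.192, Σhalf²=0.186045
  -D: nom -15.300 → Σnom=-40.100; wc +0.270/-0.270 → slack +1.025/-0.834; half-tol=0.270, Σhalf²=0.258945
  +E: nom +10.700 → Σnom=-29.400; wc +0.290/-0.300 → slack +1.315/-1.134; half-tol=0.295, Σhalf²=0.345970
  +F: nom +13.540 → Σnom=-15.860; wc +0.300/-0.300 → slack +1.615/-1.434; half-tol=0.300, Σhalf²=0.435970
  -G: nom -12.500 → Σnom=-28.360; wc +0.128/-0.110 → slack +1.743/-1.544; half-tol=0.119, Σhalf²=0.450131
  -H: nom -31.100 → Σnom=-59.460; wc +0.290/-0.290 → slack +2.033/-1.834; half-tol=0.290, Σhalf²=0.534231
  -I: nom -47.880 → Σnom=-107.340; wc +0.420/-0.420 → slack +2.453/-2.254; half-tol=0.420, Σhalf²=0.710631
  +J: nom +27.600 → Σnom=-79.740; wc +0.070/-0.120 → slack +2.523/-2.374; half-tol=0.095, Σhalf²=0.719656
Nominal = -79.740. Worst-case = [-79.740 - 2.374, -79.740 + 2.523] = [-82.114, -77.217]. RSS = √0.719656 = 0.848.

nominal=-79.740 wc=[-82.114,-77.217] rss=0.848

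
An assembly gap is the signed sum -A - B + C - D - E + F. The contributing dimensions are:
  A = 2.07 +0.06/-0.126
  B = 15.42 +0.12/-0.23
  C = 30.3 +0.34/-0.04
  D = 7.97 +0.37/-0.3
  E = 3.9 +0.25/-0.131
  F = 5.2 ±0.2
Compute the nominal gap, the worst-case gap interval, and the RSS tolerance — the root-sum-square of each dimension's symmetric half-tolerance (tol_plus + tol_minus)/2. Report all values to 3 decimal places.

nominal=6.140 wc=[5.100,7.467] rss=0.514

Stack each dimension's contribution:
  -A: nom -2.070 → Σnom=-2.070; wc +0.126/-0.060 → slack +0.126/-0.060; half-tol=0.093, Σhalf²=0.008649
  -B: nom -15.420 → Σnom=-17.490; wc +0.230/-0.120 → slack +0.356/-0.180; half-tol=0.175, Σhalf²=0.039274
  +C: nom +30.300 → Σnom=12.810; wc +0.340/-0.040 → slack +0.696/-0.220; half-tol=0.190, Σhalf²=0.075374
  -D: nom -7.970 → Σnom=4.840; wc +0.300/-0.370 → slack +0.996/-0.590; half-tol=0.335, Σhalf²=0.187599
  -E: nom -3.900 → Σnom=0.940; wc +0.131/-0.250 → slack +1.127/-0.840; half-tol=0.191, Σhalf²=0.223889
  +F: nom +5.200 → Σnom=6.140; wc +0.200/-0.200 → slack +1.327/-1.040; half-tol=0.200, Σhalf²=0.263889
Nominal = 6.140. Worst-case = [6.140 - 1.040, 6.140 + 1.327] = [5.100, 7.467]. RSS = √0.263889 = 0.514.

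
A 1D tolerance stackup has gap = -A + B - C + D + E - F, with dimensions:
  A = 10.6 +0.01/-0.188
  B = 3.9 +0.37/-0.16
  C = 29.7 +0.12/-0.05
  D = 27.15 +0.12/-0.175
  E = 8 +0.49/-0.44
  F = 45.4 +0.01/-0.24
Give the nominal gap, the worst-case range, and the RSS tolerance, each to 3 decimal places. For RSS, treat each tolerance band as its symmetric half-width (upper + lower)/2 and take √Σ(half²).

nominal=-46.650 wc=[-47.565,-45.192] rss=0.584

Stack each dimension's contribution:
  -A: nom -10.600 → Σnom=-10.600; wc +0.188/-0.010 → slack +0.188/-0.010; half-tol=0.099, Σhalf²=0.009801
  +B: nom +3.900 → Σnom=-6.700; wc +0.370/-0.160 → slack +0.558/-0.170; half-tol=0.265, Σhalf²=0.080026
  -C: nom -29.700 → Σnom=-36.400; wc +0.050/-0.120 → slack +0.608/-0.290; half-tol=0.085, Σhalf²=0.087251
  +D: nom +27.150 → Σnom=-9.250; wc +0.120/-0.175 → slack +0.728/-0.465; half-tol=0.147, Σhalf²=0.109007
  +E: nom +8.000 → Σnom=-1.250; wc +0.490/-0.440 → slack +1.218/-0.905; half-tol=0.465, Σhalf²=0.325232
  -F: nom -45.400 → Σnom=-46.650; wc +0.240/-0.010 → slack +1.458/-0.915; half-tol=0.125, Σhalf²=0.340857
Nominal = -46.650. Worst-case = [-46.650 - 0.915, -46.650 + 1.458] = [-47.565, -45.192]. RSS = √0.340857 = 0.584.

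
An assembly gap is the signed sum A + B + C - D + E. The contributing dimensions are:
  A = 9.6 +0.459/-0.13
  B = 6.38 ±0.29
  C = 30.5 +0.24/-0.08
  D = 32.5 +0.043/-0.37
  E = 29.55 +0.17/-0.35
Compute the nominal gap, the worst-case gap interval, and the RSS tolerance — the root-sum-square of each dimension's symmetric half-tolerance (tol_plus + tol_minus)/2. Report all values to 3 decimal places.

nominal=43.530 wc=[42.637,45.059] rss=0.554

Stack each dimension's contribution:
  +A: nom +9.600 → Σnom=9.600; wc +0.459/-0.130 → slack +0.459/-0.130; half-tol=0.294, Σhalf²=0.086730
  +B: nom +6.380 → Σnom=15.980; wc +0.290/-0.290 → slack +0.749/-0.420; half-tol=0.290, Σhalf²=0.170830
  +C: nom +30.500 → Σnom=46.480; wc +0.240/-0.080 → slack +0.989/-0.500; half-tol=0.160, Σhalf²=0.196430
  -D: nom -32.500 → Σnom=13.980; wc +0.370/-0.043 → slack +1.359/-0.543; half-tol=0.206, Σhalf²=0.239072
  +E: nom +29.550 → Σnom=43.530; wc +0.170/-0.350 → slack +1.529/-0.893; half-tol=0.260, Σhalf²=0.306673
Nominal = 43.530. Worst-case = [43.530 - 0.893, 43.530 + 1.529] = [42.637, 45.059]. RSS = √0.306673 = 0.554.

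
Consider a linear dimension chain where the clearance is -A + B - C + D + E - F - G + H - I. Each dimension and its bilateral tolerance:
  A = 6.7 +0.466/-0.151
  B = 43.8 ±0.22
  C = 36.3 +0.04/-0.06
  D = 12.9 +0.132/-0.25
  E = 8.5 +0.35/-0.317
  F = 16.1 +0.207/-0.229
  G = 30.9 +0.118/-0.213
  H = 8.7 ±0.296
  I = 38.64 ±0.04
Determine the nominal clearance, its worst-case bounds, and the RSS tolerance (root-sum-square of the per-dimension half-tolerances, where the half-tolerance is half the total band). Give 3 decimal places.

Stack each dimension's contribution:
  -A: nom -6.700 → Σnom=-6.700; wc +0.151/-0.466 → slack +0.151/-0.466; half-tol=0.308, Σhalf²=0.095172
  +B: nom +43.800 → Σnom=37.100; wc +0.220/-0.220 → slack +0.371/-0.686; half-tol=0.220, Σhalf²=0.143572
  -C: nom -36.300 → Σnom=0.800; wc +0.060/-0.040 → slack +0.431/-0.726; half-tol=0.050, Σhalf²=0.146072
  +D: nom +12.900 → Σnom=13.700; wc +0.132/-0.250 → slack +0.563/-0.976; half-tol=0.191, Σhalf²=0.182553
  +E: nom +8.500 → Σnom=22.200; wc +0.350/-0.317 → slack +0.913/-1.293; half-tol=0.334, Σhalf²=0.293776
  -F: nom -16.100 → Σnom=6.100; wc +0.229/-0.207 → slack +1.142/-1.500; half-tol=0.218, Σhalf²=0.341300
  -G: nom -30.900 → Σnom=-24.800; wc +0.213/-0.118 → slack +1.355/-1.618; half-tol=0.165, Σhalf²=0.368690
  +H: nom +8.700 → Σnom=-16.100; wc +0.296/-0.296 → slack +1.651/-1.914; half-tol=0.296, Σhalf²=0.456306
  -I: nom -38.640 → Σnom=-54.740; wc +0.040/-0.040 → slack +1.691/-1.954; half-tol=0.040, Σhalf²=0.457906
Nominal = -54.740. Worst-case = [-54.740 - 1.954, -54.740 + 1.691] = [-56.694, -53.049]. RSS = √0.457906 = 0.677.

nominal=-54.740 wc=[-56.694,-53.049] rss=0.677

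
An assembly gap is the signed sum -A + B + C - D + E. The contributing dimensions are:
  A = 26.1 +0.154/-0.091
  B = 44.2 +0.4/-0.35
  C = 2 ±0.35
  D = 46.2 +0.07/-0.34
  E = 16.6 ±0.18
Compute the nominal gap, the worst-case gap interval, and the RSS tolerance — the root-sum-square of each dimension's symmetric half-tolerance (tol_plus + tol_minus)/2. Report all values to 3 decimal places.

nominal=-9.500 wc=[-10.604,-8.139] rss=0.594

Stack each dimension's contribution:
  -A: nom -26.100 → Σnom=-26.100; wc +0.091/-0.154 → slack +0.091/-0.154; half-tol=0.122, Σhalf²=0.015006
  +B: nom +44.200 → Σnom=18.100; wc +0.400/-0.350 → slack +0.491/-0.504; half-tol=0.375, Σhalf²=0.155631
  +C: nom +2.000 → Σnom=20.100; wc +0.350/-0.350 → slack +0.841/-0.854; half-tol=0.350, Σhalf²=0.278131
  -D: nom -46.200 → Σnom=-26.100; wc +0.340/-0.070 → slack +1.181/-0.924; half-tol=0.205, Σhalf²=0.320156
  +E: nom +16.600 → Σnom=-9.500; wc +0.180/-0.180 → slack +1.361/-1.104; half-tol=0.180, Σhalf²=0.352556
Nominal = -9.500. Worst-case = [-9.500 - 1.104, -9.500 + 1.361] = [-10.604, -8.139]. RSS = √0.352556 = 0.594.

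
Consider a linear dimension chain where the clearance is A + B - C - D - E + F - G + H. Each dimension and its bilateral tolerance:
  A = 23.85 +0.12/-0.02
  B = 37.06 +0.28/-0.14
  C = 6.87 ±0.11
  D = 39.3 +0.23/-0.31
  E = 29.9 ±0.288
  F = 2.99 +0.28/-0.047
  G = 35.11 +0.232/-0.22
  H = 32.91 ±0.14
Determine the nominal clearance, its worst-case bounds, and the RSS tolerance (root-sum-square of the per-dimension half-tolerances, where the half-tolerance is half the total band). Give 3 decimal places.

nominal=-14.370 wc=[-15.577,-12.622] rss=0.561

Stack each dimension's contribution:
  +A: nom +23.850 → Σnom=23.850; wc +0.120/-0.020 → slack +0.120/-0.020; half-tol=0.070, Σhalf²=0.004900
  +B: nom +37.060 → Σnom=60.910; wc +0.280/-0.140 → slack +0.400/-0.160; half-tol=0.210, Σhalf²=0.049000
  -C: nom -6.870 → Σnom=54.040; wc +0.110/-0.110 → slack +0.510/-0.270; half-tol=0.110, Σhalf²=0.061100
  -D: nom -39.300 → Σnom=14.740; wc +0.310/-0.230 → slack +0.820/-0.500; half-tol=0.270, Σhalf²=0.134000
  -E: nom -29.900 → Σnom=-15.160; wc +0.288/-0.288 → slack +1.108/-0.788; half-tol=0.288, Σhalf²=0.216944
  +F: nom +2.990 → Σnom=-12.170; wc +0.280/-0.047 → slack +1.388/-0.835; half-tol=0.164, Σhalf²=0.243676
  -G: nom -35.110 → Σnom=-47.280; wc +0.220/-0.232 → slack +1.608/-1.067; half-tol=0.226, Σhalf²=0.294752
  +H: nom +32.910 → Σnom=-14.370; wc +0.140/-0.140 → slack +1.748/-1.207; half-tol=0.140, Σhalf²=0.314352
Nominal = -14.370. Worst-case = [-14.370 - 1.207, -14.370 + 1.748] = [-15.577, -12.622]. RSS = √0.314352 = 0.561.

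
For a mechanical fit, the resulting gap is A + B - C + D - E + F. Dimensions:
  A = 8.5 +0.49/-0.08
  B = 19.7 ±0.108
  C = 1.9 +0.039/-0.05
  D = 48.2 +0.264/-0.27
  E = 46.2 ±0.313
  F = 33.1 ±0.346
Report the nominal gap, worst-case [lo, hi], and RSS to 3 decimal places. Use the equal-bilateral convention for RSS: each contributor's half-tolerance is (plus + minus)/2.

nominal=61.400 wc=[60.244,62.971] rss=0.620

Stack each dimension's contribution:
  +A: nom +8.500 → Σnom=8.500; wc +0.490/-0.080 → slack +0.490/-0.080; half-tol=0.285, Σhalf²=0.081225
  +B: nom +19.700 → Σnom=28.200; wc +0.108/-0.108 → slack +0.598/-0.188; half-tol=0.108, Σhalf²=0.092889
  -C: nom -1.900 → Σnom=26.300; wc +0.050/-0.039 → slack +0.648/-0.227; half-tol=0.044, Σhalf²=0.094869
  +D: nom +48.200 → Σnom=74.500; wc +0.264/-0.270 → slack +0.912/-0.497; half-tol=0.267, Σhalf²=0.166158
  -E: nom -46.200 → Σnom=28.300; wc +0.313/-0.313 → slack +1.225/-0.810; half-tol=0.313, Σhalf²=0.264127
  +F: nom +33.100 → Σnom=61.400; wc +0.346/-0.346 → slack +1.571/-1.156; half-tol=0.346, Σhalf²=0.383843
Nominal = 61.400. Worst-case = [61.400 - 1.156, 61.400 + 1.571] = [60.244, 62.971]. RSS = √0.383843 = 0.620.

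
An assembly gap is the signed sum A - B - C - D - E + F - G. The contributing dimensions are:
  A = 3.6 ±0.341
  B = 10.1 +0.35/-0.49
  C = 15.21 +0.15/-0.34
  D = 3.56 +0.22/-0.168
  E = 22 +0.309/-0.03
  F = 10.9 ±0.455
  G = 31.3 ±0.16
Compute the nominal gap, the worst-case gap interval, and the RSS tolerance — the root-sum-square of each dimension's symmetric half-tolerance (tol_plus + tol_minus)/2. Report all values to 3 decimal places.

Stack each dimension's contribution:
  +A: nom +3.600 → Σnom=3.600; wc +0.341/-0.341 → slack +0.341/-0.341; half-tol=0.341, Σhalf²=0.116281
  -B: nom -10.100 → Σnom=-6.500; wc +0.490/-0.350 → slack +0.831/-0.691; half-tol=0.420, Σhalf²=0.292681
  -C: nom -15.210 → Σnom=-21.710; wc +0.340/-0.150 → slack +1.171/-0.841; half-tol=0.245, Σhalf²=0.352706
  -D: nom -3.560 → Σnom=-25.270; wc +0.168/-0.220 → slack +1.339/-1.061; half-tol=0.194, Σhalf²=0.390342
  -E: nom -22.000 → Σnom=-47.270; wc +0.030/-0.309 → slack +1.369/-1.370; half-tol=0.169, Σhalf²=0.419072
  +F: nom +10.900 → Σnom=-36.370; wc +0.455/-0.455 → slack +1.824/-1.825; half-tol=0.455, Σhalf²=0.626097
  -G: nom -31.300 → Σnom=-67.670; wc +0.160/-0.160 → slack +1.984/-1.985; half-tol=0.160, Σhalf²=0.651697
Nominal = -67.670. Worst-case = [-67.670 - 1.985, -67.670 + 1.984] = [-69.655, -65.686]. RSS = √0.651697 = 0.807.

nominal=-67.670 wc=[-69.655,-65.686] rss=0.807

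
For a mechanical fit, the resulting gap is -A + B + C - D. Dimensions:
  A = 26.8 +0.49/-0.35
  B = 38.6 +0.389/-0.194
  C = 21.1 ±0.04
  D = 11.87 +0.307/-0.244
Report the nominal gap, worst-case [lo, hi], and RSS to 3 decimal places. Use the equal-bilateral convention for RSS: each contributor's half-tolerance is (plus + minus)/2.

Stack each dimension's contribution:
  -A: nom -26.800 → Σnom=-26.800; wc +0.350/-0.490 → slack +0.350/-0.490; half-tol=0.420, Σhalf²=0.176400
  +B: nom +38.600 → Σnom=11.800; wc +0.389/-0.194 → slack +0.739/-0.684; half-tol=0.291, Σhalf²=0.261372
  +C: nom +21.100 → Σnom=32.900; wc +0.040/-0.040 → slack +0.779/-0.724; half-tol=0.040, Σhalf²=0.262972
  -D: nom -11.870 → Σnom=21.030; wc +0.244/-0.307 → slack +1.023/-1.031; half-tol=0.275, Σhalf²=0.338872
Nominal = 21.030. Worst-case = [21.030 - 1.031, 21.030 + 1.023] = [19.999, 22.053]. RSS = √0.338872 = 0.582.

nominal=21.030 wc=[19.999,22.053] rss=0.582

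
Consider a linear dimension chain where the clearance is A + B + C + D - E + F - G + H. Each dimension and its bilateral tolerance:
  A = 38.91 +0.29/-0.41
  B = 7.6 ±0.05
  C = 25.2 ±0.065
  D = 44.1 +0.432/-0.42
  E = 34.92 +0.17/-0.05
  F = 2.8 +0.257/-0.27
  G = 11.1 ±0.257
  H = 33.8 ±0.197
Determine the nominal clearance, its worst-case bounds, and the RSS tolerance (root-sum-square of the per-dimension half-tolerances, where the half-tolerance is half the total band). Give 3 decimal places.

nominal=106.390 wc=[104.551,107.988] rss=0.705

Stack each dimension's contribution:
  +A: nom +38.910 → Σnom=38.910; wc +0.290/-0.410 → slack +0.290/-0.410; half-tol=0.350, Σhalf²=0.122500
  +B: nom +7.600 → Σnom=46.510; wc +0.050/-0.050 → slack +0.340/-0.460; half-tol=0.050, Σhalf²=0.125000
  +C: nom +25.200 → Σnom=71.710; wc +0.065/-0.065 → slack +0.405/-0.525; half-tol=0.065, Σhalf²=0.129225
  +D: nom +44.100 → Σnom=115.810; wc +0.432/-0.420 → slack +0.837/-0.945; half-tol=0.426, Σhalf²=0.310701
  -E: nom -34.920 → Σnom=80.890; wc +0.050/-0.170 → slack +0.887/-1.115; half-tol=0.110, Σhalf²=0.322801
  +F: nom +2.800 → Σnom=83.690; wc +0.257/-0.270 → slack +1.144/-1.385; half-tol=0.264, Σhalf²=0.392233
  -G: nom -11.100 → Σnom=72.590; wc +0.257/-0.257 → slack +1.401/-1.642; half-tol=0.257, Σhalf²=0.458282
  +H: nom +33.800 → Σnom=106.390; wc +0.197/-0.197 → slack +1.598/-1.839; half-tol=0.197, Σhalf²=0.497091
Nominal = 106.390. Worst-case = [106.390 - 1.839, 106.390 + 1.598] = [104.551, 107.988]. RSS = √0.497091 = 0.705.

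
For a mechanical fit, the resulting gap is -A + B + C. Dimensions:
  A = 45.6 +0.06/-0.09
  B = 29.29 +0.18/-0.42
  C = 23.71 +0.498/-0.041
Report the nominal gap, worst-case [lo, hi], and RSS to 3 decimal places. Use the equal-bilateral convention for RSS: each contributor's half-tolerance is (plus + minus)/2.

Stack each dimension's contribution:
  -A: nom -45.600 → Σnom=-45.600; wc +0.090/-0.060 → slack +0.090/-0.060; half-tol=0.075, Σhalf²=0.005625
  +B: nom +29.290 → Σnom=-16.310; wc +0.180/-0.420 → slack +0.270/-0.480; half-tol=0.300, Σhalf²=0.095625
  +C: nom +23.710 → Σnom=7.400; wc +0.498/-0.041 → slack +0.768/-0.521; half-tol=0.270, Σhalf²=0.168255
Nominal = 7.400. Worst-case = [7.400 - 0.521, 7.400 + 0.768] = [6.879, 8.168]. RSS = √0.168255 = 0.410.

nominal=7.400 wc=[6.879,8.168] rss=0.410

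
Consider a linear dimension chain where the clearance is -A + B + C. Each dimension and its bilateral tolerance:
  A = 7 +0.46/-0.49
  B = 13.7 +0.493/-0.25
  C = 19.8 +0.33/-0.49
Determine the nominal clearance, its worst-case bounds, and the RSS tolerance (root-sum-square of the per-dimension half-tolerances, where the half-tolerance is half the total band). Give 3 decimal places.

Stack each dimension's contribution:
  -A: nom -7.000 → Σnom=-7.000; wc +0.490/-0.460 → slack +0.490/-0.460; half-tol=0.475, Σhalf²=0.225625
  +B: nom +13.700 → Σnom=6.700; wc +0.493/-0.250 → slack +0.983/-0.710; half-tol=0.371, Σhalf²=0.363637
  +C: nom +19.800 → Σnom=26.500; wc +0.330/-0.490 → slack +1.313/-1.200; half-tol=0.410, Σhalf²=0.531737
Nominal = 26.500. Worst-case = [26.500 - 1.200, 26.500 + 1.313] = [25.300, 27.813]. RSS = √0.531737 = 0.729.

nominal=26.500 wc=[25.300,27.813] rss=0.729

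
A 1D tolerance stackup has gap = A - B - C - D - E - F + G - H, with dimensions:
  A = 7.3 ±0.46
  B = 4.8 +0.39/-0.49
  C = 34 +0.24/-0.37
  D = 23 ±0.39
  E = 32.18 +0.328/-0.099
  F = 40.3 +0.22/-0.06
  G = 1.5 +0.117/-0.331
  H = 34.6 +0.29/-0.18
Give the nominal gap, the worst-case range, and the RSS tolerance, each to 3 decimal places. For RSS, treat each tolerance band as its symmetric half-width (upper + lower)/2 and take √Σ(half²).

nominal=-160.080 wc=[-162.729,-157.914] rss=0.906

Stack each dimension's contribution:
  +A: nom +7.300 → Σnom=7.300; wc +0.460/-0.460 → slack +0.460/-0.460; half-tol=0.460, Σhalf²=0.211600
  -B: nom -4.800 → Σnom=2.500; wc +0.490/-0.390 → slack +0.950/-0.850; half-tol=0.440, Σhalf²=0.405200
  -C: nom -34.000 → Σnom=-31.500; wc +0.370/-0.240 → slack +1.320/-1.090; half-tol=0.305, Σhalf²=0.498225
  -D: nom -23.000 → Σnom=-54.500; wc +0.390/-0.390 → slack +1.710/-1.480; half-tol=0.390, Σhalf²=0.650325
  -E: nom -32.180 → Σnom=-86.680; wc +0.099/-0.328 → slack +1.809/-1.808; half-tol=0.214, Σhalf²=0.695907
  -F: nom -40.300 → Σnom=-126.980; wc +0.060/-0.220 → slack +1.869/-2.028; half-tol=0.140, Σhalf²=0.715507
  +G: nom +1.500 → Σnom=-125.480; wc +0.117/-0.331 → slack +1.986/-2.359; half-tol=0.224, Σhalf²=0.765683
  -H: nom -34.600 → Σnom=-160.080; wc +0.180/-0.290 → slack +2.166/-2.649; half-tol=0.235, Σhalf²=0.820908
Nominal = -160.080. Worst-case = [-160.080 - 2.649, -160.080 + 2.166] = [-162.729, -157.914]. RSS = √0.820908 = 0.906.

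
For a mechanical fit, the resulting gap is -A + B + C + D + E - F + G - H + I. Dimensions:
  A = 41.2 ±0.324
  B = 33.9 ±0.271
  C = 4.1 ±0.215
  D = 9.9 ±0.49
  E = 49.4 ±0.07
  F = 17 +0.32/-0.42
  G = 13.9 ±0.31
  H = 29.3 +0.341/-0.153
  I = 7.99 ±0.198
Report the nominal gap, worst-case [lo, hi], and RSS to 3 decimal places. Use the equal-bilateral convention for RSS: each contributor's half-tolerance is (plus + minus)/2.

Stack each dimension's contribution:
  -A: nom -41.200 → Σnom=-41.200; wc +0.324/-0.324 → slack +0.324/-0.324; half-tol=0.324, Σhalf²=0.104976
  +B: nom +33.900 → Σnom=-7.300; wc +0.271/-0.271 → slack +0.595/-0.595; half-tol=0.271, Σhalf²=0.178417
  +C: nom +4.100 → Σnom=-3.200; wc +0.215/-0.215 → slack +0.810/-0.810; half-tol=0.215, Σhalf²=0.224642
  +D: nom +9.900 → Σnom=6.700; wc +0.490/-0.490 → slack +1.300/-1.300; half-tol=0.490, Σhalf²=0.464742
  +E: nom +49.400 → Σnom=56.100; wc +0.070/-0.070 → slack +1.370/-1.370; half-tol=0.070, Σhalf²=0.469642
  -F: nom -17.000 → Σnom=39.100; wc +0.420/-0.320 → slack +1.790/-1.690; half-tol=0.370, Σhalf²=0.606542
  +G: nom +13.900 → Σnom=53.000; wc +0.310/-0.310 → slack +2.100/-2.000; half-tol=0.310, Σhalf²=0.702642
  -H: nom -29.300 → Σnom=23.700; wc +0.153/-0.341 → slack +2.253/-2.341; half-tol=0.247, Σhalf²=0.763651
  +I: nom +7.990 → Σnom=31.690; wc +0.198/-0.198 → slack +2.451/-2.539; half-tol=0.198, Σhalf²=0.802855
Nominal = 31.690. Worst-case = [31.690 - 2.539, 31.690 + 2.451] = [29.151, 34.141]. RSS = √0.802855 = 0.896.

nominal=31.690 wc=[29.151,34.141] rss=0.896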